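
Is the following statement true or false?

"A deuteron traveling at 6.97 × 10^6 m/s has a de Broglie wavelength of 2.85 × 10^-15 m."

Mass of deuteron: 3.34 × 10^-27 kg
False

The claim is incorrect.

Using λ = h/(mv):
λ = (6.626 × 10^-34 J·s) / (3.34 × 10^-27 kg × 6.97 × 10^6 m/s)
λ = 2.85 × 10^-14 m

The actual wavelength differs from the claimed 2.85 × 10^-15 m.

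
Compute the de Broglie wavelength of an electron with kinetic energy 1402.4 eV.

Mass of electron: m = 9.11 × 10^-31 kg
3.27 × 10^-11 m

Using λ = h/√(2mKE):

First convert KE to Joules: KE = 1402.4 eV = 2.247 × 10^-16 J

λ = h/√(2mKE)
λ = (6.626 × 10^-34 J·s) / √(2 × 9.11 × 10^-31 kg × 2.247 × 10^-16 J)
λ = 3.27 × 10^-11 m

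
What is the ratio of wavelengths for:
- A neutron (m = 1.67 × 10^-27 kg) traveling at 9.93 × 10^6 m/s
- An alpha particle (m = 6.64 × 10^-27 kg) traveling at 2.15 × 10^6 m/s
λ₁/λ₂ = 0.861

Using λ = h/(mv):

λ₁ = h/(m₁v₁) = 4.00 × 10^-14 m
λ₂ = h/(m₂v₂) = 4.64 × 10^-14 m

Ratio λ₁/λ₂ = (m₂v₂)/(m₁v₁)
         = (6.64 × 10^-27 kg × 2.15 × 10^6 m/s) / (1.67 × 10^-27 kg × 9.93 × 10^6 m/s)
         = 0.861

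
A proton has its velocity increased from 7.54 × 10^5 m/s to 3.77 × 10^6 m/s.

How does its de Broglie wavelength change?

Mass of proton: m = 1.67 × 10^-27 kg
The wavelength decreases by a factor of 5.

Using λ = h/(mv):

Initial wavelength: λ₁ = h/(mv₁) = 5.26 × 10^-13 m
Final wavelength: λ₂ = h/(mv₂) = 1.05 × 10^-13 m

Since λ ∝ 1/v, when velocity increases by a factor of 5, the wavelength decreases by a factor of 5.

λ₂/λ₁ = v₁/v₂ = 1/5

The wavelength decreases by a factor of 5.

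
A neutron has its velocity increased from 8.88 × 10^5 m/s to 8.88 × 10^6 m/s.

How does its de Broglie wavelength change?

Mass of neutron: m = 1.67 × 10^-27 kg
The wavelength decreases by a factor of 10.

Using λ = h/(mv):

Initial wavelength: λ₁ = h/(mv₁) = 4.47 × 10^-13 m
Final wavelength: λ₂ = h/(mv₂) = 4.47 × 10^-14 m

Since λ ∝ 1/v, when velocity increases by a factor of 10, the wavelength decreases by a factor of 10.

λ₂/λ₁ = v₁/v₂ = 1/10

The wavelength decreases by a factor of 10.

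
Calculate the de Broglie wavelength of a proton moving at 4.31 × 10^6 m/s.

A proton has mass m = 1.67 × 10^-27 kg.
9.21 × 10^-14 m

Using the de Broglie relation λ = h/(mv):

λ = h/(mv)
λ = (6.626 × 10^-34 J·s) / (1.67 × 10^-27 kg × 4.31 × 10^6 m/s)
λ = 9.21 × 10^-14 m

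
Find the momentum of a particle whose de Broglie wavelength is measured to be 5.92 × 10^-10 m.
1.12 × 10^-24 kg·m/s

From the de Broglie relation λ = h/p, we solve for p:

p = h/λ
p = (6.626 × 10^-34 J·s) / (5.92 × 10^-10 m)
p = 1.12 × 10^-24 kg·m/s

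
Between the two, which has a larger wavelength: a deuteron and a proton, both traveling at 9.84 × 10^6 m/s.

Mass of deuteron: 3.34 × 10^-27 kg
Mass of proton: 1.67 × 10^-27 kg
The proton has the longer wavelength.

Using λ = h/(mv), since both particles have the same velocity, the wavelength depends only on mass.

For deuteron: λ₁ = h/(m₁v) = 2.02 × 10^-14 m
For proton: λ₂ = h/(m₂v) = 4.03 × 10^-14 m

Since λ ∝ 1/m at constant velocity, the lighter particle has the longer wavelength.

The proton has the longer de Broglie wavelength.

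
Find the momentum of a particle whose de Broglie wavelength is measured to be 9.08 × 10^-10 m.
7.30 × 10^-25 kg·m/s

From the de Broglie relation λ = h/p, we solve for p:

p = h/λ
p = (6.626 × 10^-34 J·s) / (9.08 × 10^-10 m)
p = 7.30 × 10^-25 kg·m/s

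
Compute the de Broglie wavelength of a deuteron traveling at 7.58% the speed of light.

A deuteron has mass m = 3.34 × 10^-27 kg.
8.73 × 10^-15 m

Using the de Broglie relation λ = h/(mv):

v = 7.58% × c = 2.272 × 10^7 m/s

λ = h/(mv)
λ = (6.626 × 10^-34 J·s) / (3.34 × 10^-27 kg × 2.272 × 10^7 m/s)
λ = 8.73 × 10^-15 m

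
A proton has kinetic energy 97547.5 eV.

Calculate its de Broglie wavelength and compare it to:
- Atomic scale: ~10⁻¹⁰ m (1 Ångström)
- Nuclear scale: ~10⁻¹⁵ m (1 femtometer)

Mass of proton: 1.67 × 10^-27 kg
λ = 9.17 × 10^-14 m, which is between nuclear and atomic scales.

Using λ = h/√(2mKE):

KE = 97547.5 eV = 1.563 × 10^-14 J

λ = h/√(2mKE)
λ = (6.626 × 10^-34 J·s) / √(2 × 1.67 × 10^-27 kg × 1.563 × 10^-14 J)
λ = 9.17 × 10^-14 m

Comparison:
- Atomic scale (10⁻¹⁰ m): λ is 0.00092× this size
- Nuclear scale (10⁻¹⁵ m): λ is 92× this size

The wavelength is between nuclear and atomic scales.

This wavelength is appropriate for probing atomic structure but too large for nuclear physics experiments.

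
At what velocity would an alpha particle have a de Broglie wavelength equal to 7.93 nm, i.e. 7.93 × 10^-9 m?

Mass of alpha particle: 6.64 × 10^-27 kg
1.26 × 10^1 m/s

From λ = h/(mv), solve for v:

v = h/(mλ)
v = (6.626 × 10^-34 J·s) / (6.64 × 10^-27 kg × 7.93 × 10^-9 m)
v = 1.26 × 10^1 m/s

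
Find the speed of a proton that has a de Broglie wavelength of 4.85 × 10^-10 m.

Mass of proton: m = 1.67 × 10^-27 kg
8.18 × 10^2 m/s

From the de Broglie relation λ = h/(mv), we solve for v:

v = h/(mλ)
v = (6.626 × 10^-34 J·s) / (1.67 × 10^-27 kg × 4.85 × 10^-10 m)
v = 8.18 × 10^2 m/s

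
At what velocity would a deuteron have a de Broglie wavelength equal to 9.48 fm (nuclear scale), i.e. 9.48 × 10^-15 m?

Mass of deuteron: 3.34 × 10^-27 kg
2.09 × 10^7 m/s

From λ = h/(mv), solve for v:

v = h/(mλ)
v = (6.626 × 10^-34 J·s) / (3.34 × 10^-27 kg × 9.48 × 10^-15 m)
v = 2.09 × 10^7 m/s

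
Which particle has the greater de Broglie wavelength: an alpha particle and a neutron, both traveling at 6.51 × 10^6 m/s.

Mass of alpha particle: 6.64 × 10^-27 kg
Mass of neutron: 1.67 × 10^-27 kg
The neutron has the longer wavelength.

Using λ = h/(mv), since both particles have the same velocity, the wavelength depends only on mass.

For alpha particle: λ₁ = h/(m₁v) = 1.53 × 10^-14 m
For neutron: λ₂ = h/(m₂v) = 6.09 × 10^-14 m

Since λ ∝ 1/m at constant velocity, the lighter particle has the longer wavelength.

The neutron has the longer de Broglie wavelength.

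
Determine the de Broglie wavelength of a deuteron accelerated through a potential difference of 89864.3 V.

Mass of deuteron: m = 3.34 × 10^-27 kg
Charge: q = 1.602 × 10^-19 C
6.76 × 10^-14 m

When a particle is accelerated through voltage V, it gains kinetic energy KE = qV.

The de Broglie wavelength is then λ = h/√(2mqV):

λ = h/√(2mqV)
λ = (6.626 × 10^-34 J·s) / √(2 × 3.34 × 10^-27 kg × 1.602 × 10^-19 C × 89864.3 V)
λ = 6.76 × 10^-14 m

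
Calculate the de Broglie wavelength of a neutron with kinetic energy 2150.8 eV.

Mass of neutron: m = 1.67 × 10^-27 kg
6.18 × 10^-13 m

Using λ = h/√(2mKE):

First convert KE to Joules: KE = 2150.8 eV = 3.446 × 10^-16 J

λ = h/√(2mKE)
λ = (6.626 × 10^-34 J·s) / √(2 × 1.67 × 10^-27 kg × 3.446 × 10^-16 J)
λ = 6.18 × 10^-13 m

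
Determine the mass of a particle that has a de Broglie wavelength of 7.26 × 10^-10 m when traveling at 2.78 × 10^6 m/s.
3.28 × 10^-31 kg

From the de Broglie relation λ = h/(mv), we solve for m:

m = h/(λv)
m = (6.626 × 10^-34 J·s) / (7.26 × 10^-10 m × 2.78 × 10^6 m/s)
m = 3.28 × 10^-31 kg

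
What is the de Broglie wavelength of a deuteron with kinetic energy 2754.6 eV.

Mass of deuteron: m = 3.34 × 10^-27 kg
3.86 × 10^-13 m

Using λ = h/√(2mKE):

First convert KE to Joules: KE = 2754.6 eV = 4.413 × 10^-16 J

λ = h/√(2mKE)
λ = (6.626 × 10^-34 J·s) / √(2 × 3.34 × 10^-27 kg × 4.413 × 10^-16 J)
λ = 3.86 × 10^-13 m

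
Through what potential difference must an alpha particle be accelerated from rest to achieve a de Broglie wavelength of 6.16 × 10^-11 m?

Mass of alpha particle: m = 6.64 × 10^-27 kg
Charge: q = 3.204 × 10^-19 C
2.72 × 10^-2 V

From λ = h/√(2mqV), we solve for V:

λ² = h²/(2mqV)
V = h²/(2mqλ²)
V = (6.626 × 10^-34 J·s)² / (2 × 6.64 × 10^-27 kg × 3.204 × 10^-19 C × (6.16 × 10^-11 m)²)
V = 2.72 × 10^-2 V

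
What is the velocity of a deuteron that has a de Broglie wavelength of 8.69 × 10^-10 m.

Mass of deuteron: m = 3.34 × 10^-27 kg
2.28 × 10^2 m/s

From the de Broglie relation λ = h/(mv), we solve for v:

v = h/(mλ)
v = (6.626 × 10^-34 J·s) / (3.34 × 10^-27 kg × 8.69 × 10^-10 m)
v = 2.28 × 10^2 m/s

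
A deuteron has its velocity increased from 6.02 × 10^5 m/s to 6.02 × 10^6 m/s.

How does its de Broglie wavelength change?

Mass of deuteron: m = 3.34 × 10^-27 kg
The wavelength decreases by a factor of 10.

Using λ = h/(mv):

Initial wavelength: λ₁ = h/(mv₁) = 3.30 × 10^-13 m
Final wavelength: λ₂ = h/(mv₂) = 3.30 × 10^-14 m

Since λ ∝ 1/v, when velocity increases by a factor of 10, the wavelength decreases by a factor of 10.

λ₂/λ₁ = v₁/v₂ = 1/10

The wavelength decreases by a factor of 10.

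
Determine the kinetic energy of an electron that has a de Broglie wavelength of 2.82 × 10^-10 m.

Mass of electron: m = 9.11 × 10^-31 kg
3.03 × 10^-18 J (or 18.9 eV)

From λ = h/√(2mKE), we solve for KE:

λ² = h²/(2mKE)
KE = h²/(2mλ²)
KE = (6.626 × 10^-34 J·s)² / (2 × 9.11 × 10^-31 kg × (2.82 × 10^-10 m)²)
KE = 3.03 × 10^-18 J
KE = 18.9 eV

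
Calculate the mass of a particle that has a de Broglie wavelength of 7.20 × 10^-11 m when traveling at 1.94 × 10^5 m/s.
4.74 × 10^-29 kg

From the de Broglie relation λ = h/(mv), we solve for m:

m = h/(λv)
m = (6.626 × 10^-34 J·s) / (7.20 × 10^-11 m × 1.94 × 10^5 m/s)
m = 4.74 × 10^-29 kg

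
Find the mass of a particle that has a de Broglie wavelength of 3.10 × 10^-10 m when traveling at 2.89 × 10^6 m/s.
7.40 × 10^-31 kg

From the de Broglie relation λ = h/(mv), we solve for m:

m = h/(λv)
m = (6.626 × 10^-34 J·s) / (3.10 × 10^-10 m × 2.89 × 10^6 m/s)
m = 7.40 × 10^-31 kg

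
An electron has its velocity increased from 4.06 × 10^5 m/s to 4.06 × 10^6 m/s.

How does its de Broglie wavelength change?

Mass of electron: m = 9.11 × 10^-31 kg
The wavelength decreases by a factor of 10.

Using λ = h/(mv):

Initial wavelength: λ₁ = h/(mv₁) = 1.79 × 10^-9 m
Final wavelength: λ₂ = h/(mv₂) = 1.79 × 10^-10 m

Since λ ∝ 1/v, when velocity increases by a factor of 10, the wavelength decreases by a factor of 10.

λ₂/λ₁ = v₁/v₂ = 1/10

The wavelength decreases by a factor of 10.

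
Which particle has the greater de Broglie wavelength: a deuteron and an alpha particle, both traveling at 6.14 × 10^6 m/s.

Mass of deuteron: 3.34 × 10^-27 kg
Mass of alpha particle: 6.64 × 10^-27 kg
The deuteron has the longer wavelength.

Using λ = h/(mv), since both particles have the same velocity, the wavelength depends only on mass.

For deuteron: λ₁ = h/(m₁v) = 3.23 × 10^-14 m
For alpha particle: λ₂ = h/(m₂v) = 1.63 × 10^-14 m

Since λ ∝ 1/m at constant velocity, the lighter particle has the longer wavelength.

The deuteron has the longer de Broglie wavelength.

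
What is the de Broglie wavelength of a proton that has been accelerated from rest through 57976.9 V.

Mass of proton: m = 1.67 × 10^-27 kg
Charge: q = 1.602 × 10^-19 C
1.19 × 10^-13 m

When a particle is accelerated through voltage V, it gains kinetic energy KE = qV.

The de Broglie wavelength is then λ = h/√(2mqV):

λ = h/√(2mqV)
λ = (6.626 × 10^-34 J·s) / √(2 × 1.67 × 10^-27 kg × 1.602 × 10^-19 C × 57976.9 V)
λ = 1.19 × 10^-13 m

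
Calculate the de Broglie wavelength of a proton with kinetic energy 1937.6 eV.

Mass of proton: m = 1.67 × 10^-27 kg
6.51 × 10^-13 m

Using λ = h/√(2mKE):

First convert KE to Joules: KE = 1937.6 eV = 3.104 × 10^-16 J

λ = h/√(2mKE)
λ = (6.626 × 10^-34 J·s) / √(2 × 1.67 × 10^-27 kg × 3.104 × 10^-16 J)
λ = 6.51 × 10^-13 m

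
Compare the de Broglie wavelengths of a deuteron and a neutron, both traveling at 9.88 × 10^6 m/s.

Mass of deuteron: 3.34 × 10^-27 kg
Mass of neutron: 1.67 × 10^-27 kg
The neutron has the longer wavelength.

Using λ = h/(mv), since both particles have the same velocity, the wavelength depends only on mass.

For deuteron: λ₁ = h/(m₁v) = 2.01 × 10^-14 m
For neutron: λ₂ = h/(m₂v) = 4.02 × 10^-14 m

Since λ ∝ 1/m at constant velocity, the lighter particle has the longer wavelength.

The neutron has the longer de Broglie wavelength.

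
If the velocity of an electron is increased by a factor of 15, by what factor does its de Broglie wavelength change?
The wavelength decreases by a factor of 15.

From λ = h/(mv), the wavelength is inversely proportional to velocity:

λ ∝ 1/v

If v → 15v, then λ → λ/15

When velocity is increased by a factor of 15, the wavelength decreases by a factor of 15.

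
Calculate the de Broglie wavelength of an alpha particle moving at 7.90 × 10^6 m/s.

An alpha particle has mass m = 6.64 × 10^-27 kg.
1.26 × 10^-14 m

Using the de Broglie relation λ = h/(mv):

λ = h/(mv)
λ = (6.626 × 10^-34 J·s) / (6.64 × 10^-27 kg × 7.90 × 10^6 m/s)
λ = 1.26 × 10^-14 m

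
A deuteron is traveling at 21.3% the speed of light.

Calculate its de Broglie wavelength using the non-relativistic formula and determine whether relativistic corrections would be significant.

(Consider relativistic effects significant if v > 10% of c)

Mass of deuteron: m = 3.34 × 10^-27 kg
Yes, relativistic corrections are needed.

Using the non-relativistic de Broglie formula λ = h/(mv):

v = 21.3% × c = 6.386 × 10^7 m/s

λ = h/(mv)
λ = (6.626 × 10^-34 J·s) / (3.34 × 10^-27 kg × 6.386 × 10^7 m/s)
λ = 3.11 × 10^-15 m

Since v = 21.3% of c > 10% of c, relativistic corrections ARE significant and the actual wavelength would differ from this non-relativistic estimate.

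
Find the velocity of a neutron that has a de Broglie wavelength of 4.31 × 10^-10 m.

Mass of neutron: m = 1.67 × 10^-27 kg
9.21 × 10^2 m/s

From the de Broglie relation λ = h/(mv), we solve for v:

v = h/(mλ)
v = (6.626 × 10^-34 J·s) / (1.67 × 10^-27 kg × 4.31 × 10^-10 m)
v = 9.21 × 10^2 m/s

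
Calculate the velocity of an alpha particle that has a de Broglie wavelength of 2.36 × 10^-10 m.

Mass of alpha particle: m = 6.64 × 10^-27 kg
4.23 × 10^2 m/s

From the de Broglie relation λ = h/(mv), we solve for v:

v = h/(mλ)
v = (6.626 × 10^-34 J·s) / (6.64 × 10^-27 kg × 2.36 × 10^-10 m)
v = 4.23 × 10^2 m/s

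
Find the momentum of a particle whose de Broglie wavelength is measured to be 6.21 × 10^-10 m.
1.07 × 10^-24 kg·m/s

From the de Broglie relation λ = h/p, we solve for p:

p = h/λ
p = (6.626 × 10^-34 J·s) / (6.21 × 10^-10 m)
p = 1.07 × 10^-24 kg·m/s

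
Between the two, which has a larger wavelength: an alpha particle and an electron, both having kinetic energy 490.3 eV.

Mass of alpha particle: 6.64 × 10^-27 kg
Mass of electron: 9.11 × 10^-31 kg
The electron has the longer wavelength.

Using λ = h/√(2mKE):

For alpha particle: λ₁ = h/√(2m₁KE) = 6.49 × 10^-13 m
For electron: λ₂ = h/√(2m₂KE) = 5.54 × 10^-11 m

Since λ ∝ 1/√m at constant kinetic energy, the lighter particle has the longer wavelength.

The electron has the longer de Broglie wavelength.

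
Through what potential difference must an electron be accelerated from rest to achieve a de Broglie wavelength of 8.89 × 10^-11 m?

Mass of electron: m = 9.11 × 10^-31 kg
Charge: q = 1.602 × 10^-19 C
190 V

From λ = h/√(2mqV), we solve for V:

λ² = h²/(2mqV)
V = h²/(2mqλ²)
V = (6.626 × 10^-34 J·s)² / (2 × 9.11 × 10^-31 kg × 1.602 × 10^-19 C × (8.89 × 10^-11 m)²)
V = 190 V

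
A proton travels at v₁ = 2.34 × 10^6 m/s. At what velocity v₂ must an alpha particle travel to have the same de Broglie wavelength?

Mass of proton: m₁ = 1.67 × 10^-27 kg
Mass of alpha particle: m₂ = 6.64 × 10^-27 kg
v₂ = 5.89 × 10^5 m/s

For equal de Broglie wavelengths: λ₁ = λ₂

h/(m₁v₁) = h/(m₂v₂)
m₁v₁ = m₂v₂
v₂ = v₁ · (m₁/m₂)

v₂ = 2.34 × 10^6 m/s × (1.67 × 10^-27 kg / 6.64 × 10^-27 kg)
v₂ = 5.89 × 10^5 m/s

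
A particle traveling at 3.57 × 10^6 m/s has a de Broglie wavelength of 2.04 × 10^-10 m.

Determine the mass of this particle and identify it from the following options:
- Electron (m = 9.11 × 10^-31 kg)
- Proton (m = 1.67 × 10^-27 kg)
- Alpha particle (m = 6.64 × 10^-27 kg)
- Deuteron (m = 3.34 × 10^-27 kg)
The particle is an electron.

From λ = h/(mv), solve for mass:

m = h/(λv)
m = (6.626 × 10^-34 J·s) / (2.04 × 10^-10 m × 3.57 × 10^6 m/s)
m = 9.10 × 10^-31 kg

Comparing with the listed masses, this is closest to an electron.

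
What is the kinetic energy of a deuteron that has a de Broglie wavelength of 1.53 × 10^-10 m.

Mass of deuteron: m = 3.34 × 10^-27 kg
2.81 × 10^-21 J (or 0.0175 eV)

From λ = h/√(2mKE), we solve for KE:

λ² = h²/(2mKE)
KE = h²/(2mλ²)
KE = (6.626 × 10^-34 J·s)² / (2 × 3.34 × 10^-27 kg × (1.53 × 10^-10 m)²)
KE = 2.81 × 10^-21 J
KE = 0.0175 eV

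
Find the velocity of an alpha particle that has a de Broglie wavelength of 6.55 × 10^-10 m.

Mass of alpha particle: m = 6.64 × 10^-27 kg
1.52 × 10^2 m/s

From the de Broglie relation λ = h/(mv), we solve for v:

v = h/(mλ)
v = (6.626 × 10^-34 J·s) / (6.64 × 10^-27 kg × 6.55 × 10^-10 m)
v = 1.52 × 10^2 m/s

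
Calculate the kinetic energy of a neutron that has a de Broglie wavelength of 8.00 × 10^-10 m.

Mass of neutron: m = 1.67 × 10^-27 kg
2.05 × 10^-22 J (or 1.28 × 10^-3 eV)

From λ = h/√(2mKE), we solve for KE:

λ² = h²/(2mKE)
KE = h²/(2mλ²)
KE = (6.626 × 10^-34 J·s)² / (2 × 1.67 × 10^-27 kg × (8.00 × 10^-10 m)²)
KE = 2.05 × 10^-22 J
KE = 1.28 × 10^-3 eV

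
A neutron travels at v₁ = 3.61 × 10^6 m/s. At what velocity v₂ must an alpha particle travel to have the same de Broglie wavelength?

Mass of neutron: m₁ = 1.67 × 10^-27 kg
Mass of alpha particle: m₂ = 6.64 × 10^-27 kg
v₂ = 9.08 × 10^5 m/s

For equal de Broglie wavelengths: λ₁ = λ₂

h/(m₁v₁) = h/(m₂v₂)
m₁v₁ = m₂v₂
v₂ = v₁ · (m₁/m₂)

v₂ = 3.61 × 10^6 m/s × (1.67 × 10^-27 kg / 6.64 × 10^-27 kg)
v₂ = 9.08 × 10^5 m/s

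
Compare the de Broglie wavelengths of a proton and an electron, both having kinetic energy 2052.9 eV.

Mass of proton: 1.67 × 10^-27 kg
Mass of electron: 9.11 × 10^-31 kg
The electron has the longer wavelength.

Using λ = h/√(2mKE):

For proton: λ₁ = h/√(2m₁KE) = 6.32 × 10^-13 m
For electron: λ₂ = h/√(2m₂KE) = 2.71 × 10^-11 m

Since λ ∝ 1/√m at constant kinetic energy, the lighter particle has the longer wavelength.

The electron has the longer de Broglie wavelength.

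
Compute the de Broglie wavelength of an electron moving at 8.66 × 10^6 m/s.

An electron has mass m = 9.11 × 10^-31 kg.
8.40 × 10^-11 m

Using the de Broglie relation λ = h/(mv):

λ = h/(mv)
λ = (6.626 × 10^-34 J·s) / (9.11 × 10^-31 kg × 8.66 × 10^6 m/s)
λ = 8.40 × 10^-11 m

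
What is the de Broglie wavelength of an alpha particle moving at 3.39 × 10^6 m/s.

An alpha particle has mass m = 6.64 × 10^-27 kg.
2.94 × 10^-14 m

Using the de Broglie relation λ = h/(mv):

λ = h/(mv)
λ = (6.626 × 10^-34 J·s) / (6.64 × 10^-27 kg × 3.39 × 10^6 m/s)
λ = 2.94 × 10^-14 m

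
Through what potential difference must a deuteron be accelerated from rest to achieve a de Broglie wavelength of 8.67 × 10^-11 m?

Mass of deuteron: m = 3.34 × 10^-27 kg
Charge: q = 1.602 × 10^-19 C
5.46 × 10^-2 V

From λ = h/√(2mqV), we solve for V:

λ² = h²/(2mqV)
V = h²/(2mqλ²)
V = (6.626 × 10^-34 J·s)² / (2 × 3.34 × 10^-27 kg × 1.602 × 10^-19 C × (8.67 × 10^-11 m)²)
V = 5.46 × 10^-2 V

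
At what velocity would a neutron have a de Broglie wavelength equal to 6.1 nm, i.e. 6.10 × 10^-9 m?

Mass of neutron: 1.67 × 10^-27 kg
6.50 × 10^1 m/s

From λ = h/(mv), solve for v:

v = h/(mλ)
v = (6.626 × 10^-34 J·s) / (1.67 × 10^-27 kg × 6.10 × 10^-9 m)
v = 6.50 × 10^1 m/s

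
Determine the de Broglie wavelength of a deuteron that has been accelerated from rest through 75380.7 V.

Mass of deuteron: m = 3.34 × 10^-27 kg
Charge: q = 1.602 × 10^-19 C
7.38 × 10^-14 m

When a particle is accelerated through voltage V, it gains kinetic energy KE = qV.

The de Broglie wavelength is then λ = h/√(2mqV):

λ = h/√(2mqV)
λ = (6.626 × 10^-34 J·s) / √(2 × 3.34 × 10^-27 kg × 1.602 × 10^-19 C × 75380.7 V)
λ = 7.38 × 10^-14 m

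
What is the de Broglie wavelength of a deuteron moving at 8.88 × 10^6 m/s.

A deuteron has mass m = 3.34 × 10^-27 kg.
2.23 × 10^-14 m

Using the de Broglie relation λ = h/(mv):

λ = h/(mv)
λ = (6.626 × 10^-34 J·s) / (3.34 × 10^-27 kg × 8.88 × 10^6 m/s)
λ = 2.23 × 10^-14 m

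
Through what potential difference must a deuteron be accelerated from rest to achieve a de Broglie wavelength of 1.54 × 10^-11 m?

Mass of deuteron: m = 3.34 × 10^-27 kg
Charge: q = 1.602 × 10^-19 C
1.73 V

From λ = h/√(2mqV), we solve for V:

λ² = h²/(2mqV)
V = h²/(2mqλ²)
V = (6.626 × 10^-34 J·s)² / (2 × 3.34 × 10^-27 kg × 1.602 × 10^-19 C × (1.54 × 10^-11 m)²)
V = 1.73 V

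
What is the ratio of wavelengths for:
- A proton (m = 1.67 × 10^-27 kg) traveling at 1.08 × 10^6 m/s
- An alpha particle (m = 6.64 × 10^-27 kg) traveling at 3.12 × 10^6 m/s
λ₁/λ₂ = 11.5

Using λ = h/(mv):

λ₁ = h/(m₁v₁) = 3.67 × 10^-13 m
λ₂ = h/(m₂v₂) = 3.20 × 10^-14 m

Ratio λ₁/λ₂ = (m₂v₂)/(m₁v₁)
         = (6.64 × 10^-27 kg × 3.12 × 10^6 m/s) / (1.67 × 10^-27 kg × 1.08 × 10^6 m/s)
         = 11.5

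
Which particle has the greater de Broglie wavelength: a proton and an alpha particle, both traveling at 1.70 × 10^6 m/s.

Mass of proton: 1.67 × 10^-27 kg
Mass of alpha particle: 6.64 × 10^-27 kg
The proton has the longer wavelength.

Using λ = h/(mv), since both particles have the same velocity, the wavelength depends only on mass.

For proton: λ₁ = h/(m₁v) = 2.33 × 10^-13 m
For alpha particle: λ₂ = h/(m₂v) = 5.87 × 10^-14 m

Since λ ∝ 1/m at constant velocity, the lighter particle has the longer wavelength.

The proton has the longer de Broglie wavelength.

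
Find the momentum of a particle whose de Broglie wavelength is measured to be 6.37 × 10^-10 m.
1.04 × 10^-24 kg·m/s

From the de Broglie relation λ = h/p, we solve for p:

p = h/λ
p = (6.626 × 10^-34 J·s) / (6.37 × 10^-10 m)
p = 1.04 × 10^-24 kg·m/s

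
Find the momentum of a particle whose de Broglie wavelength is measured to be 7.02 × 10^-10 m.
9.44 × 10^-25 kg·m/s

From the de Broglie relation λ = h/p, we solve for p:

p = h/λ
p = (6.626 × 10^-34 J·s) / (7.02 × 10^-10 m)
p = 9.44 × 10^-25 kg·m/s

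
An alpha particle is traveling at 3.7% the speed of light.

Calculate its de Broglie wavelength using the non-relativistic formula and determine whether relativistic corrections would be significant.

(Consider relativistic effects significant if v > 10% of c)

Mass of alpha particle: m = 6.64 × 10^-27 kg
No, relativistic corrections are not needed.

Using the non-relativistic de Broglie formula λ = h/(mv):

v = 3.7% × c = 1.109 × 10^7 m/s

λ = h/(mv)
λ = (6.626 × 10^-34 J·s) / (6.64 × 10^-27 kg × 1.109 × 10^7 m/s)
λ = 9.00 × 10^-15 m

Since v = 3.7% of c < 10% of c, relativistic corrections are NOT significant and this non-relativistic result is a good approximation.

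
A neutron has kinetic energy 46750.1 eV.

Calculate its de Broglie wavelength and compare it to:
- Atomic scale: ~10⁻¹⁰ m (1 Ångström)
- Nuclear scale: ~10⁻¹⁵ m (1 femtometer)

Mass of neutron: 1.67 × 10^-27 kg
λ = 1.32 × 10^-13 m, which is between nuclear and atomic scales.

Using λ = h/√(2mKE):

KE = 46750.1 eV = 7.490 × 10^-15 J

λ = h/√(2mKE)
λ = (6.626 × 10^-34 J·s) / √(2 × 1.67 × 10^-27 kg × 7.490 × 10^-15 J)
λ = 1.32 × 10^-13 m

Comparison:
- Atomic scale (10⁻¹⁰ m): λ is 0.0013× this size
- Nuclear scale (10⁻¹⁵ m): λ is 1.3e+02× this size

The wavelength is between nuclear and atomic scales.

This wavelength is appropriate for probing atomic structure but too large for nuclear physics experiments.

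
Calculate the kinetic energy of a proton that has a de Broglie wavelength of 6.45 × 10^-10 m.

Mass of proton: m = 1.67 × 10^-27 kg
3.16 × 10^-22 J (or 1.97 × 10^-3 eV)

From λ = h/√(2mKE), we solve for KE:

λ² = h²/(2mKE)
KE = h²/(2mλ²)
KE = (6.626 × 10^-34 J·s)² / (2 × 1.67 × 10^-27 kg × (6.45 × 10^-10 m)²)
KE = 3.16 × 10^-22 J
KE = 1.97 × 10^-3 eV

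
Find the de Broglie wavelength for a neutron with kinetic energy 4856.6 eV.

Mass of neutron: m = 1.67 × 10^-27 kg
4.11 × 10^-13 m

Using λ = h/√(2mKE):

First convert KE to Joules: KE = 4856.6 eV = 7.781 × 10^-16 J

λ = h/√(2mKE)
λ = (6.626 × 10^-34 J·s) / √(2 × 1.67 × 10^-27 kg × 7.781 × 10^-16 J)
λ = 4.11 × 10^-13 m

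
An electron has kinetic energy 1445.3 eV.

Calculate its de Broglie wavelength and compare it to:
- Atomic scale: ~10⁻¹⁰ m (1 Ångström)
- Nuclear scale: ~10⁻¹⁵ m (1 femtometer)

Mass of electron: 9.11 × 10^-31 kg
λ = 3.23 × 10^-11 m, which is between nuclear and atomic scales.

Using λ = h/√(2mKE):

KE = 1445.3 eV = 2.316 × 10^-16 J

λ = h/√(2mKE)
λ = (6.626 × 10^-34 J·s) / √(2 × 9.11 × 10^-31 kg × 2.316 × 10^-16 J)
λ = 3.23 × 10^-11 m

Comparison:
- Atomic scale (10⁻¹⁰ m): λ is 0.32× this size
- Nuclear scale (10⁻¹⁵ m): λ is 3.2e+04× this size

The wavelength is between nuclear and atomic scales.

This wavelength is appropriate for probing atomic structure but too large for nuclear physics experiments.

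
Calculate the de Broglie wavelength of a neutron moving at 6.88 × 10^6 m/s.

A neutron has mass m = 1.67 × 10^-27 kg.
5.77 × 10^-14 m

Using the de Broglie relation λ = h/(mv):

λ = h/(mv)
λ = (6.626 × 10^-34 J·s) / (1.67 × 10^-27 kg × 6.88 × 10^6 m/s)
λ = 5.77 × 10^-14 m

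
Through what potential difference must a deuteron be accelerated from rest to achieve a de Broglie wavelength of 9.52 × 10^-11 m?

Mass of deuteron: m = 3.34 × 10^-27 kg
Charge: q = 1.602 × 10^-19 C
4.53 × 10^-2 V

From λ = h/√(2mqV), we solve for V:

λ² = h²/(2mqV)
V = h²/(2mqλ²)
V = (6.626 × 10^-34 J·s)² / (2 × 3.34 × 10^-27 kg × 1.602 × 10^-19 C × (9.52 × 10^-11 m)²)
V = 4.53 × 10^-2 V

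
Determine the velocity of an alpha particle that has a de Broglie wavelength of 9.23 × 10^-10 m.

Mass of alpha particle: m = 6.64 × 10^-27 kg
1.08 × 10^2 m/s

From the de Broglie relation λ = h/(mv), we solve for v:

v = h/(mλ)
v = (6.626 × 10^-34 J·s) / (6.64 × 10^-27 kg × 9.23 × 10^-10 m)
v = 1.08 × 10^2 m/s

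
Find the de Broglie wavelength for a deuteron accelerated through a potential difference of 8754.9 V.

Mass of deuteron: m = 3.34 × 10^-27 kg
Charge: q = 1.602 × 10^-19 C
2.16 × 10^-13 m

When a particle is accelerated through voltage V, it gains kinetic energy KE = qV.

The de Broglie wavelength is then λ = h/√(2mqV):

λ = h/√(2mqV)
λ = (6.626 × 10^-34 J·s) / √(2 × 3.34 × 10^-27 kg × 1.602 × 10^-19 C × 8754.9 V)
λ = 2.16 × 10^-13 m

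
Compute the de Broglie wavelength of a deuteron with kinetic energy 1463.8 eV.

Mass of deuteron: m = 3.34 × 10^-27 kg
5.29 × 10^-13 m

Using λ = h/√(2mKE):

First convert KE to Joules: KE = 1463.8 eV = 2.345 × 10^-16 J

λ = h/√(2mKE)
λ = (6.626 × 10^-34 J·s) / √(2 × 3.34 × 10^-27 kg × 2.345 × 10^-16 J)
λ = 5.29 × 10^-13 m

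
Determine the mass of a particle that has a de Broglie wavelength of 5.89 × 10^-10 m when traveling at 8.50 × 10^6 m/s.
1.32 × 10^-31 kg

From the de Broglie relation λ = h/(mv), we solve for m:

m = h/(λv)
m = (6.626 × 10^-34 J·s) / (5.89 × 10^-10 m × 8.50 × 10^6 m/s)
m = 1.32 × 10^-31 kg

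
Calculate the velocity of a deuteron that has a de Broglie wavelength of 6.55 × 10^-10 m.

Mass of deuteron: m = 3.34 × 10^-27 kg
3.03 × 10^2 m/s

From the de Broglie relation λ = h/(mv), we solve for v:

v = h/(mλ)
v = (6.626 × 10^-34 J·s) / (3.34 × 10^-27 kg × 6.55 × 10^-10 m)
v = 3.03 × 10^2 m/s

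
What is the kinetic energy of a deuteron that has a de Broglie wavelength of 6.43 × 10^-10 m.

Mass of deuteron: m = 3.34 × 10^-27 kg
1.59 × 10^-22 J (or 9.92 × 10^-4 eV)

From λ = h/√(2mKE), we solve for KE:

λ² = h²/(2mKE)
KE = h²/(2mλ²)
KE = (6.626 × 10^-34 J·s)² / (2 × 3.34 × 10^-27 kg × (6.43 × 10^-10 m)²)
KE = 1.59 × 10^-22 J
KE = 9.92 × 10^-4 eV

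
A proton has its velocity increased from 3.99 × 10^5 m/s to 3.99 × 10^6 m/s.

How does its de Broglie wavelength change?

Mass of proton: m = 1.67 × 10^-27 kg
The wavelength decreases by a factor of 10.

Using λ = h/(mv):

Initial wavelength: λ₁ = h/(mv₁) = 9.94 × 10^-13 m
Final wavelength: λ₂ = h/(mv₂) = 9.94 × 10^-14 m

Since λ ∝ 1/v, when velocity increases by a factor of 10, the wavelength decreases by a factor of 10.

λ₂/λ₁ = v₁/v₂ = 1/10

The wavelength decreases by a factor of 10.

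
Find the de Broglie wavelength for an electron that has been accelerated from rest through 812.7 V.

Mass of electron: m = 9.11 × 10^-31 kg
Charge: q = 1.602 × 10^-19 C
4.30 × 10^-11 m

When a particle is accelerated through voltage V, it gains kinetic energy KE = qV.

The de Broglie wavelength is then λ = h/√(2mqV):

λ = h/√(2mqV)
λ = (6.626 × 10^-34 J·s) / √(2 × 9.11 × 10^-31 kg × 1.602 × 10^-19 C × 812.7 V)
λ = 4.30 × 10^-11 m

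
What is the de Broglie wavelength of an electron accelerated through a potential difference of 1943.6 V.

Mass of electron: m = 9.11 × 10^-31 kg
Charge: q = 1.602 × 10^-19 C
2.78 × 10^-11 m

When a particle is accelerated through voltage V, it gains kinetic energy KE = qV.

The de Broglie wavelength is then λ = h/√(2mqV):

λ = h/√(2mqV)
λ = (6.626 × 10^-34 J·s) / √(2 × 9.11 × 10^-31 kg × 1.602 × 10^-19 C × 1943.6 V)
λ = 2.78 × 10^-11 m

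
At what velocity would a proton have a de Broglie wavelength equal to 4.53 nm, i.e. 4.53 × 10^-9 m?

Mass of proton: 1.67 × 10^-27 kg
8.76 × 10^1 m/s

From λ = h/(mv), solve for v:

v = h/(mλ)
v = (6.626 × 10^-34 J·s) / (1.67 × 10^-27 kg × 4.53 × 10^-9 m)
v = 8.76 × 10^1 m/s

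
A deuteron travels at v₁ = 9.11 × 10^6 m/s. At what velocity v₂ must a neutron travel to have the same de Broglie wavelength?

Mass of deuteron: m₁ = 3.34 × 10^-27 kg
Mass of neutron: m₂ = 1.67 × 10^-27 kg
v₂ = 1.82 × 10^7 m/s

For equal de Broglie wavelengths: λ₁ = λ₂

h/(m₁v₁) = h/(m₂v₂)
m₁v₁ = m₂v₂
v₂ = v₁ · (m₁/m₂)

v₂ = 9.11 × 10^6 m/s × (3.34 × 10^-27 kg / 1.67 × 10^-27 kg)
v₂ = 1.82 × 10^7 m/s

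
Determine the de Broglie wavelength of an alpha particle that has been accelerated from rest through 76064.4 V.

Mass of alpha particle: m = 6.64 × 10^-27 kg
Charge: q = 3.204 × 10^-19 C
3.68 × 10^-14 m

When a particle is accelerated through voltage V, it gains kinetic energy KE = qV.

The de Broglie wavelength is then λ = h/√(2mqV):

λ = h/√(2mqV)
λ = (6.626 × 10^-34 J·s) / √(2 × 6.64 × 10^-27 kg × 3.204 × 10^-19 C × 76064.4 V)
λ = 3.68 × 10^-14 m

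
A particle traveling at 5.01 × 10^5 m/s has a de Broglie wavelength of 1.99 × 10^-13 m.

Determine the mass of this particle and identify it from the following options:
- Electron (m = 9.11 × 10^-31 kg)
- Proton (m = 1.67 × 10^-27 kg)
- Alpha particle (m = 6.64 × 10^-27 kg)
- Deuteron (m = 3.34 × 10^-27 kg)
The particle is an alpha particle.

From λ = h/(mv), solve for mass:

m = h/(λv)
m = (6.626 × 10^-34 J·s) / (1.99 × 10^-13 m × 5.01 × 10^5 m/s)
m = 6.65 × 10^-27 kg

Comparing with the listed masses, this is closest to an alpha particle.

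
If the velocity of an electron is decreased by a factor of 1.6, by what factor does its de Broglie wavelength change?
The wavelength increases by a factor of 1.6.

From λ = h/(mv), the wavelength is inversely proportional to velocity:

λ ∝ 1/v

If v → v/1.6, then λ → 1.6λ

When velocity is decreased by a factor of 1.6, the wavelength increases by a factor of 1.6.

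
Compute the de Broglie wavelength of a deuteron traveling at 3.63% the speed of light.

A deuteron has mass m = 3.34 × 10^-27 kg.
1.82 × 10^-14 m

Using the de Broglie relation λ = h/(mv):

v = 3.63% × c = 1.088 × 10^7 m/s

λ = h/(mv)
λ = (6.626 × 10^-34 J·s) / (3.34 × 10^-27 kg × 1.088 × 10^7 m/s)
λ = 1.82 × 10^-14 m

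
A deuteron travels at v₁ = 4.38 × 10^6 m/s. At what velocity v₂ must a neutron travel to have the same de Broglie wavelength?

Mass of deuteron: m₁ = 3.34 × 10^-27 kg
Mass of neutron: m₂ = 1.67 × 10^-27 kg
v₂ = 8.76 × 10^6 m/s

For equal de Broglie wavelengths: λ₁ = λ₂

h/(m₁v₁) = h/(m₂v₂)
m₁v₁ = m₂v₂
v₂ = v₁ · (m₁/m₂)

v₂ = 4.38 × 10^6 m/s × (3.34 × 10^-27 kg / 1.67 × 10^-27 kg)
v₂ = 8.76 × 10^6 m/s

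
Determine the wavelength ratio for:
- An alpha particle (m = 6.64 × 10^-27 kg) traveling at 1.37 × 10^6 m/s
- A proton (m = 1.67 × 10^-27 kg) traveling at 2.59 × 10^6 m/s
λ₁/λ₂ = 0.475

Using λ = h/(mv):

λ₁ = h/(m₁v₁) = 7.28 × 10^-14 m
λ₂ = h/(m₂v₂) = 1.53 × 10^-13 m

Ratio λ₁/λ₂ = (m₂v₂)/(m₁v₁)
         = (1.67 × 10^-27 kg × 2.59 × 10^6 m/s) / (6.64 × 10^-27 kg × 1.37 × 10^6 m/s)
         = 0.475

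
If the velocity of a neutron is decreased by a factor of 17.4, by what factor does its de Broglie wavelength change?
The wavelength increases by a factor of 17.4.

From λ = h/(mv), the wavelength is inversely proportional to velocity:

λ ∝ 1/v

If v → v/17.4, then λ → 17.4λ

When velocity is decreased by a factor of 17.4, the wavelength increases by a factor of 17.4.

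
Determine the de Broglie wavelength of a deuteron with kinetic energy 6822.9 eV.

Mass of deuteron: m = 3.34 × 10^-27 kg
2.45 × 10^-13 m

Using λ = h/√(2mKE):

First convert KE to Joules: KE = 6822.9 eV = 1.093 × 10^-15 J

λ = h/√(2mKE)
λ = (6.626 × 10^-34 J·s) / √(2 × 3.34 × 10^-27 kg × 1.093 × 10^-15 J)
λ = 2.45 × 10^-13 m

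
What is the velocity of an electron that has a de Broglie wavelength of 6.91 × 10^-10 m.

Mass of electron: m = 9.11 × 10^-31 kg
1.05 × 10^6 m/s

From the de Broglie relation λ = h/(mv), we solve for v:

v = h/(mλ)
v = (6.626 × 10^-34 J·s) / (9.11 × 10^-31 kg × 6.91 × 10^-10 m)
v = 1.05 × 10^6 m/s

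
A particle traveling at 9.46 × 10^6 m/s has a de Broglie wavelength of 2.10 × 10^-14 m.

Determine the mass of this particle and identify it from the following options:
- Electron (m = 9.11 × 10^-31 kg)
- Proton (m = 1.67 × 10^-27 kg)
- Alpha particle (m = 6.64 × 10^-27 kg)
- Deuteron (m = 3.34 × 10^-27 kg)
The particle is a deuteron.

From λ = h/(mv), solve for mass:

m = h/(λv)
m = (6.626 × 10^-34 J·s) / (2.10 × 10^-14 m × 9.46 × 10^6 m/s)
m = 3.34 × 10^-27 kg

Comparing with the listed masses, this is closest to a deuteron.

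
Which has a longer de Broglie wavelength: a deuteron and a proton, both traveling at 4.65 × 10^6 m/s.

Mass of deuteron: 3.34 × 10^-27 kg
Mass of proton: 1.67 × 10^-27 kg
The proton has the longer wavelength.

Using λ = h/(mv), since both particles have the same velocity, the wavelength depends only on mass.

For deuteron: λ₁ = h/(m₁v) = 4.27 × 10^-14 m
For proton: λ₂ = h/(m₂v) = 8.53 × 10^-14 m

Since λ ∝ 1/m at constant velocity, the lighter particle has the longer wavelength.

The proton has the longer de Broglie wavelength.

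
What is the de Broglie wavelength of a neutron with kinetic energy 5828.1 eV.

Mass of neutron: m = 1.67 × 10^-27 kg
3.75 × 10^-13 m

Using λ = h/√(2mKE):

First convert KE to Joules: KE = 5828.1 eV = 9.338 × 10^-16 J

λ = h/√(2mKE)
λ = (6.626 × 10^-34 J·s) / √(2 × 1.67 × 10^-27 kg × 9.338 × 10^-16 J)
λ = 3.75 × 10^-13 m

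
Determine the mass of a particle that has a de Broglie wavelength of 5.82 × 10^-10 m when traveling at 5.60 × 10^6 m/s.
2.03 × 10^-31 kg

From the de Broglie relation λ = h/(mv), we solve for m:

m = h/(λv)
m = (6.626 × 10^-34 J·s) / (5.82 × 10^-10 m × 5.60 × 10^6 m/s)
m = 2.03 × 10^-31 kg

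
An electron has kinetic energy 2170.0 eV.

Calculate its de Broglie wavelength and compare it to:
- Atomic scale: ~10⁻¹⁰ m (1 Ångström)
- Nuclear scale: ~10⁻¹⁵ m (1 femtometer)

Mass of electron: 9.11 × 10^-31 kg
λ = 2.63 × 10^-11 m, which is between nuclear and atomic scales.

Using λ = h/√(2mKE):

KE = 2170.0 eV = 3.477 × 10^-16 J

λ = h/√(2mKE)
λ = (6.626 × 10^-34 J·s) / √(2 × 9.11 × 10^-31 kg × 3.477 × 10^-16 J)
λ = 2.63 × 10^-11 m

Comparison:
- Atomic scale (10⁻¹⁰ m): λ is 0.26× this size
- Nuclear scale (10⁻¹⁵ m): λ is 2.6e+04× this size

The wavelength is between nuclear and atomic scales.

This wavelength is appropriate for probing atomic structure but too large for nuclear physics experiments.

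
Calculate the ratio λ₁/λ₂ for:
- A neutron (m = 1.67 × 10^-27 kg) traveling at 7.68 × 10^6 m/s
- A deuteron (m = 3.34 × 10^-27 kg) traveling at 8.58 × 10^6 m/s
λ₁/λ₂ = 2.23

Using λ = h/(mv):

λ₁ = h/(m₁v₁) = 5.17 × 10^-14 m
λ₂ = h/(m₂v₂) = 2.31 × 10^-14 m

Ratio λ₁/λ₂ = (m₂v₂)/(m₁v₁)
         = (3.34 × 10^-27 kg × 8.58 × 10^6 m/s) / (1.67 × 10^-27 kg × 7.68 × 10^6 m/s)
         = 2.23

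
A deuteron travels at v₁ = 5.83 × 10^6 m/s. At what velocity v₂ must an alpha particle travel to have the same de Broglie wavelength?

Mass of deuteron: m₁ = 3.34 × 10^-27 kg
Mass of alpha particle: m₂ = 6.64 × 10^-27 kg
v₂ = 2.93 × 10^6 m/s

For equal de Broglie wavelengths: λ₁ = λ₂

h/(m₁v₁) = h/(m₂v₂)
m₁v₁ = m₂v₂
v₂ = v₁ · (m₁/m₂)

v₂ = 5.83 × 10^6 m/s × (3.34 × 10^-27 kg / 6.64 × 10^-27 kg)
v₂ = 2.93 × 10^6 m/s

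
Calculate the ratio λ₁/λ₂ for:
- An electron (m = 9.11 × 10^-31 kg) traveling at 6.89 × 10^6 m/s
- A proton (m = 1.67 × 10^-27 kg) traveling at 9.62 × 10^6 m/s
λ₁/λ₂ = 2.56 × 10^3

Using λ = h/(mv):

λ₁ = h/(m₁v₁) = 1.06 × 10^-10 m
λ₂ = h/(m₂v₂) = 4.12 × 10^-14 m

Ratio λ₁/λ₂ = (m₂v₂)/(m₁v₁)
         = (1.67 × 10^-27 kg × 9.62 × 10^6 m/s) / (9.11 × 10^-31 kg × 6.89 × 10^6 m/s)
         = 2.56 × 10^3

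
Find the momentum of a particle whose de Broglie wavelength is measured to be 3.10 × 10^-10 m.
2.14 × 10^-24 kg·m/s

From the de Broglie relation λ = h/p, we solve for p:

p = h/λ
p = (6.626 × 10^-34 J·s) / (3.10 × 10^-10 m)
p = 2.14 × 10^-24 kg·m/s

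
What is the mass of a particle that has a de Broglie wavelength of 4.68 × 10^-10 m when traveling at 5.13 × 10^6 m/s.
2.76 × 10^-31 kg

From the de Broglie relation λ = h/(mv), we solve for m:

m = h/(λv)
m = (6.626 × 10^-34 J·s) / (4.68 × 10^-10 m × 5.13 × 10^6 m/s)
m = 2.76 × 10^-31 kg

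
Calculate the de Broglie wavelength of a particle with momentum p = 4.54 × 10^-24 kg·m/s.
1.46 × 10^-10 m

Using the de Broglie relation λ = h/p:

λ = h/p
λ = (6.626 × 10^-34 J·s) / (4.54 × 10^-24 kg·m/s)
λ = 1.46 × 10^-10 m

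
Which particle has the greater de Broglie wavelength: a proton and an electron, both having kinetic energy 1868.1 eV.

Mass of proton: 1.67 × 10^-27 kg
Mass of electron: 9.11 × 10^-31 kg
The electron has the longer wavelength.

Using λ = h/√(2mKE):

For proton: λ₁ = h/√(2m₁KE) = 6.63 × 10^-13 m
For electron: λ₂ = h/√(2m₂KE) = 2.84 × 10^-11 m

Since λ ∝ 1/√m at constant kinetic energy, the lighter particle has the longer wavelength.

The electron has the longer de Broglie wavelength.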